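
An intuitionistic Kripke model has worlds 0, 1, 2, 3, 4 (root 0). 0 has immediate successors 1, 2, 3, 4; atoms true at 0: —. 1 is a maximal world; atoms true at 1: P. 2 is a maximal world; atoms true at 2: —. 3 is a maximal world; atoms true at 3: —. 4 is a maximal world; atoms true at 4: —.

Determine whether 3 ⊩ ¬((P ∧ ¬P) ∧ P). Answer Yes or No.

Yes

3 ⊩ ¬((P ∧ ¬P) ∧ P): no world accessible from 3 forces (P ∧ ¬P) ∧ P.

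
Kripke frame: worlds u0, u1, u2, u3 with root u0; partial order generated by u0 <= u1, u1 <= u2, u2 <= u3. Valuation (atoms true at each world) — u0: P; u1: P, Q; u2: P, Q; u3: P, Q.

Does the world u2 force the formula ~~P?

u2 ||- ~~P: no world accessible from u2 forces ~P.

Yes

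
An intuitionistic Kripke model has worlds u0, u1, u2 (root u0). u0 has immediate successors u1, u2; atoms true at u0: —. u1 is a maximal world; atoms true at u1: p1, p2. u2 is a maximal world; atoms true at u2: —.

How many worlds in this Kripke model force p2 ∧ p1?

u0: does not force it — u0 ⊮ p2 ∧ p1 since u0 fails p2.
u1: forces it.
u2: does not force it.
Worlds forcing the formula: {u1}.

1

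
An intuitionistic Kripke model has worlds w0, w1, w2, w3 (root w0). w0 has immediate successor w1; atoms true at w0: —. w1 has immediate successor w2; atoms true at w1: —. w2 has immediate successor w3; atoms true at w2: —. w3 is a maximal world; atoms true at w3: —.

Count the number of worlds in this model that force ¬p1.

4

w0: forces it.
w1: forces it.
w2: forces it.
w3: forces it.
Worlds forcing the formula: {w0, w1, w2, w3}.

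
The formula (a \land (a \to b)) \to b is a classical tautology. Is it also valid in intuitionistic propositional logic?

Yes

This is modus ponens in implicational form, which is intuitionistically derivable.
If a world forces a and a \to b, then applying the implication at that world (which is accessible from itself) gives b.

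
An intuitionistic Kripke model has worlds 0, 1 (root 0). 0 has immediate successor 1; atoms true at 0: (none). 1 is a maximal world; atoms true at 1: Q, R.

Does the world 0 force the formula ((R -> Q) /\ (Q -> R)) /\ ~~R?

0 ||- ((R -> Q) /\ (Q -> R)) /\ ~~R since 0 forces both conjuncts.

Yes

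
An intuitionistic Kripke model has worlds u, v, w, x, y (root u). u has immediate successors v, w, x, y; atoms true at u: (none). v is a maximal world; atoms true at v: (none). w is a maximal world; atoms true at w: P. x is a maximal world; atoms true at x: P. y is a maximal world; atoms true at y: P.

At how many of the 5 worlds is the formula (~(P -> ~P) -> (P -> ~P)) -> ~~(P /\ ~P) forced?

u: does not force it — u ||-/- (~(P -> ~P) -> (P -> ~P)) -> ~~(P /\ ~P): at the accessible world v, v ||- ~(P -> ~P) -> (P -> ~P) but v ||-/- ~~(P /\ ~P).
v: does not force it — v ||-/- (~(P -> ~P) -> (P -> ~P)) -> ~~(P /\ ~P): already at v itself, v ||- ~(P -> ~P) -> (P -> ~P) but v ||-/- ~~(P /\ ~P).
w: forces it.
x: forces it.
y: forces it.
Worlds forcing the formula: {w, x, y}.

3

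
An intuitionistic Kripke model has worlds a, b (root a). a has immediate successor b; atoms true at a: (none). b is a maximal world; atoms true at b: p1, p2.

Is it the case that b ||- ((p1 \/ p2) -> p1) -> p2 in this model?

Yes

b ||- ((p1 \/ p2) -> p1) -> p2: every world accessible from b that forces (p1 \/ p2) -> p1 (namely b) also forces p2.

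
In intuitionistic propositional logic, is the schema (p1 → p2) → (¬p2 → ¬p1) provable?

This is the forward direction of contraposition, which is intuitionistically derivable.
Assume p1 → p2 and ¬p2. If p1 held then p2 would follow, contradicting ¬p2; so ¬p1.

Yes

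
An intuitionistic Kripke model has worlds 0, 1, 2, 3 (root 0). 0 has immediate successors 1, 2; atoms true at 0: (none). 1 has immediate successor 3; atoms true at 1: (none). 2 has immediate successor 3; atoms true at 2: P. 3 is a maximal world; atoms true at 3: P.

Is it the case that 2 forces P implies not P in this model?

No

2 does not force P implies not P: already at 2 itself, 2 forces P but 2 does not force not P.
2 does not force not P since 2 is accessible from 2 and 2 forces P.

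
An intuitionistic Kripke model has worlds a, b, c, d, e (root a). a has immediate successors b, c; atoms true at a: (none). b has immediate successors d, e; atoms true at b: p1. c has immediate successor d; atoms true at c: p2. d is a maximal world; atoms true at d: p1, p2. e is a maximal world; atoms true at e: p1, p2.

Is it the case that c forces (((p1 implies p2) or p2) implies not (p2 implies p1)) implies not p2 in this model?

c forces (((p1 implies p2) or p2) implies not (p2 implies p1)) implies not p2 vacuously: no world accessible from c forces the antecedent ((p1 implies p2) or p2) implies not (p2 implies p1).

Yes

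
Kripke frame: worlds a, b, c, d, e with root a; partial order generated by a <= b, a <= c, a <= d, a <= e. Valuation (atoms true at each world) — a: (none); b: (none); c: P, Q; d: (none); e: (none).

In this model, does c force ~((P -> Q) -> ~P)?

Yes

c ||- ~((P -> Q) -> ~P): no world accessible from c forces (P -> Q) -> ~P.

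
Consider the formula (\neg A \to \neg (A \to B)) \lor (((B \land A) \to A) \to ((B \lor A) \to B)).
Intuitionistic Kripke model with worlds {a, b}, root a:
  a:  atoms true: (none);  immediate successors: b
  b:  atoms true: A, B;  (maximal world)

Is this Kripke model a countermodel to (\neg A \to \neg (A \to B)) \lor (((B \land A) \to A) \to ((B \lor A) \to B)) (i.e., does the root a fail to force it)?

No

a \Vdash (\neg A \to \neg (A \to B)) \lor (((B \land A) \to A) \to ((B \lor A) \to B)) via the disjunct \neg A \to \neg (A \to B).
So the root a forces (\neg A \to \neg (A \to B)) \lor (((B \land A) \to A) \to ((B \lor A) \to B)); the model is not a countermodel.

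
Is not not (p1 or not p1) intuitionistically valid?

This is the double negation of excluded middle, which is intuitionistically derivable.
Assuming not (p1 or not p1): from p1 we'd get p1 or not p1, so not p1; but then p1 or not p1 again — contradiction. Hence not not (p1 or not p1).

Yes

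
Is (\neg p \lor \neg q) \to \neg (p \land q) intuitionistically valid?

This is a constructively valid De Morgan direction (disjunction of negations to negated conjunction), which is intuitionistically derivable.
If \neg p holds at a world then no accessible world forces p, hence none forces p \land q; likewise for \neg q.

Yes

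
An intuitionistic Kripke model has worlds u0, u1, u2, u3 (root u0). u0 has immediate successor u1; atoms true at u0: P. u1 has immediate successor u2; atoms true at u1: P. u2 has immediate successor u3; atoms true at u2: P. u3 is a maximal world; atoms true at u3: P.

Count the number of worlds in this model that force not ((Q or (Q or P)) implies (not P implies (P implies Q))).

0

u0: does not force it — u0 does not force not ((Q or (Q or P)) implies (not P implies (P implies Q))) since u0 is accessible from u0 and u0 forces (Q or (Q or P)) implies (not P implies (P implies Q)).
u1: does not force it — u1 does not force not ((Q or (Q or P)) implies (not P implies (P implies Q))) since u1 is accessible from u1 and u1 forces (Q or (Q or P)) implies (not P implies (P implies Q)).
u2: does not force it — u2 does not force not ((Q or (Q or P)) implies (not P implies (P implies Q))) since u2 is accessible from u2 and u2 forces (Q or (Q or P)) implies (not P implies (P implies Q)).
u3: does not force it.
Worlds forcing the formula: { }.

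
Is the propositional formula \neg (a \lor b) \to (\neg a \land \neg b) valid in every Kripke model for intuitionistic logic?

This is a constructively valid De Morgan direction (negated disjunction to conjunction of negations), which is intuitionistically derivable.
From \neg (a \lor b): if a held then a \lor b would, contradiction — so \neg a; similarly \neg b.

Yes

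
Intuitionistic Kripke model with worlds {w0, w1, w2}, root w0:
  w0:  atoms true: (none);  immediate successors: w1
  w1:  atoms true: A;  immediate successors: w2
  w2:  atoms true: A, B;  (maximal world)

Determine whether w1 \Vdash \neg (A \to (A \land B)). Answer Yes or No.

w1 \nVdash \neg (A \to (A \land B)) since w2 is accessible from w1 and w2 \Vdash A \to (A \land B).
w2 \Vdash A \to (A \land B): every world accessible from w2 that forces A (namely w2) also forces A \land B.

No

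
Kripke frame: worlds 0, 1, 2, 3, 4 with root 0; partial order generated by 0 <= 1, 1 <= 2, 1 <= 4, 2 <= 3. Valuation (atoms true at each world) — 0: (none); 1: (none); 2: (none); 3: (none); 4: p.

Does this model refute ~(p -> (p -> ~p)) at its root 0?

Yes

0 ||-/- ~(p -> (p -> ~p)) since 2 is accessible from 0 and 2 ||- p -> (p -> ~p).
2 ||- p -> (p -> ~p) vacuously: no world accessible from 2 forces the antecedent p.
So the root 0 does not force ~(p -> (p -> ~p)); the model is a countermodel.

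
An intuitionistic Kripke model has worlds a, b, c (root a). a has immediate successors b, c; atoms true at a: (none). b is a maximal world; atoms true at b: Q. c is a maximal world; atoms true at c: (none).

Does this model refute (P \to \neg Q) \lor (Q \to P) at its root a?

a \Vdash (P \to \neg Q) \lor (Q \to P) via the disjunct P \to \neg Q.
So the root a forces (P \to \neg Q) \lor (Q \to P); the model is not a countermodel.

No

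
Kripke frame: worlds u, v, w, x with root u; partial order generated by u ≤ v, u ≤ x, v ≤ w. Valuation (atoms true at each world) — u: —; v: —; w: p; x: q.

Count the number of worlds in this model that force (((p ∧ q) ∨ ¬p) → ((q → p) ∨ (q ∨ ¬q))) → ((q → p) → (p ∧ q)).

u: does not force it — u ⊮ (((p ∧ q) ∨ ¬p) → ((q → p) ∨ (q ∨ ¬q))) → ((q → p) → (p ∧ q)): already at u itself, u ⊩ ((p ∧ q) ∨ ¬p) → ((q → p) ∨ (q ∨ ¬q)) but u ⊮ (q → p) → (p ∧ q).
v: does not force it — v ⊮ (((p ∧ q) ∨ ¬p) → ((q → p) ∨ (q ∨ ¬q))) → ((q → p) → (p ∧ q)): already at v itself, v ⊩ ((p ∧ q) ∨ ¬p) → ((q → p) ∨ (q ∨ ¬q)) but v ⊮ (q → p) → (p ∧ q).
w: does not force it.
x: forces it.
Worlds forcing the formula: {x}.

1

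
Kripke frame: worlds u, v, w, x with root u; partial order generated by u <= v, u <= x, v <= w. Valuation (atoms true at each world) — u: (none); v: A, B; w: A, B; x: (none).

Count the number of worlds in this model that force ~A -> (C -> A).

u: forces it.
v: forces it.
w: forces it.
x: forces it.
Worlds forcing the formula: {u, v, w, x}.

4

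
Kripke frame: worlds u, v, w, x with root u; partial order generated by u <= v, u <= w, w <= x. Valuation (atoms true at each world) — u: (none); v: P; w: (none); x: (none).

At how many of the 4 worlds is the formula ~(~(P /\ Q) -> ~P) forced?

1

u: does not force it — u ||-/- ~(~(P /\ Q) -> ~P) since w is accessible from u and w ||- ~(P /\ Q) -> ~P.
v: forces it.
w: does not force it — w ||-/- ~(~(P /\ Q) -> ~P) since w is accessible from w and w ||- ~(P /\ Q) -> ~P.
x: does not force it — x ||-/- ~(~(P /\ Q) -> ~P) since x is accessible from x and x ||- ~(P /\ Q) -> ~P.
Worlds forcing the formula: {v}.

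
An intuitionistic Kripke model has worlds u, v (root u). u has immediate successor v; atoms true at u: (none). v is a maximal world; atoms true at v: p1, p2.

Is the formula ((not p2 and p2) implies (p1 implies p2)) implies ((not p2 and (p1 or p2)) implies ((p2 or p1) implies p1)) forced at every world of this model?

Yes

u forces ((not p2 and p2) implies (p1 implies p2)) implies ((not p2 and (p1 or p2)) implies ((p2 or p1) implies p1)): every world accessible from u that forces (not p2 and p2) implies (p1 implies p2) (namely u, v) also forces (not p2 and (p1 or p2)) implies ((p2 or p1) implies p1).
Since the root u forces ((not p2 and p2) implies (p1 implies p2)) implies ((not p2 and (p1 or p2)) implies ((p2 or p1) implies p1)) and forcing is persistent (monotone upward), every world forces it.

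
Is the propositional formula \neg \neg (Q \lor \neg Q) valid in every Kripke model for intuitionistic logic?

Yes

This is the double negation of excluded middle, which is intuitionistically derivable.
Assuming \neg (Q \lor \neg Q): from Q we'd get Q \lor \neg Q, so \neg Q; but then Q \lor \neg Q again — contradiction. Hence \neg \neg (Q \lor \neg Q).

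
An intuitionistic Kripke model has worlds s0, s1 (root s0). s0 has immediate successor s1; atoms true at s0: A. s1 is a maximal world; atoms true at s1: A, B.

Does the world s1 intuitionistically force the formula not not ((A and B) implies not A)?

s1 does not force not not ((A and B) implies not A) since s1 is accessible from s1 and s1 forces not ((A and B) implies not A).
s1 forces not ((A and B) implies not A): no world accessible from s1 forces (A and B) implies not A.

No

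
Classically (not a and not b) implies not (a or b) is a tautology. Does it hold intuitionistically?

Yes

This is a constructively valid De Morgan direction (conjunction of negations to negated disjunction), which is intuitionistically derivable.
If both not a and not b hold at a world, no accessible world forces a or forces b, so none forces a or b.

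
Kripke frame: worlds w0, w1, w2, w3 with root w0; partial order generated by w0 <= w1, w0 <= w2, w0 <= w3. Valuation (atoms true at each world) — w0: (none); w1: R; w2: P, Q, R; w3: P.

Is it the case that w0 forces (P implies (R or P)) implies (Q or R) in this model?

w0 does not force (P implies (R or P)) implies (Q or R): already at w0 itself, w0 forces P implies (R or P) but w0 does not force Q or R.
w0 does not force Q or R: neither disjunct is forced at w0.
w0 lacks atom Q, so w0 does not force Q.

No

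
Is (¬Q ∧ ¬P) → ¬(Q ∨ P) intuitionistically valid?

This is a constructively valid De Morgan direction (conjunction of negations to negated disjunction), which is intuitionistically derivable.
If both ¬Q and ¬P hold at a world, no accessible world forces Q or forces P, so none forces Q ∨ P.

Yes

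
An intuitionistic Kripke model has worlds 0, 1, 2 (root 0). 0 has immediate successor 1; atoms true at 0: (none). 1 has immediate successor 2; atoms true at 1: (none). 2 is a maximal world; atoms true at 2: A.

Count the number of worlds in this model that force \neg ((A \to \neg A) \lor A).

0

0: does not force it — 0 \nVdash \neg ((A \to \neg A) \lor A) since 2 is accessible from 0 and 2 \Vdash (A \to \neg A) \lor A.
1: does not force it — 1 \nVdash \neg ((A \to \neg A) \lor A) since 2 is accessible from 1 and 2 \Vdash (A \to \neg A) \lor A.
2: does not force it.
Worlds forcing the formula: { }.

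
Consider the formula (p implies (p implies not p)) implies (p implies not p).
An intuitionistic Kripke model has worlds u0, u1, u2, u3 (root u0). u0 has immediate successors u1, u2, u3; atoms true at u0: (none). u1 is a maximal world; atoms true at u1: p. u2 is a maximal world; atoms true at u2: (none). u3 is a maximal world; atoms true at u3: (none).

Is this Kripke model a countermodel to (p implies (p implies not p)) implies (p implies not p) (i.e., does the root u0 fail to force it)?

No

u0 forces (p implies (p implies not p)) implies (p implies not p): every world accessible from u0 that forces p implies (p implies not p) (namely u2, u3) also forces p implies not p.
So the root u0 forces (p implies (p implies not p)) implies (p implies not p); the model is not a countermodel.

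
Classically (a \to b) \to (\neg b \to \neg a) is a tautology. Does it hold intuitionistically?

Yes

This is the forward direction of contraposition, which is intuitionistically derivable.
Assume a \to b and \neg b. If a held then b would follow, contradicting \neg b; so \neg a.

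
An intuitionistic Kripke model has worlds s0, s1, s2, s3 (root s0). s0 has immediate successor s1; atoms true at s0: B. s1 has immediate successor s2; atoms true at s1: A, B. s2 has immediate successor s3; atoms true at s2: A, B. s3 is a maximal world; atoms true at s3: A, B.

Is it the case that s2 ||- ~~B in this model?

Yes

s2 ||- ~~B: no world accessible from s2 forces ~B.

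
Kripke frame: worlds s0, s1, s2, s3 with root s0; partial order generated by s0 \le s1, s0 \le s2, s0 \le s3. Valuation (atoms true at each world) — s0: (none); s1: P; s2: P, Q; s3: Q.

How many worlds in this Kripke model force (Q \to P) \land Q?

1

s0: does not force it — s0 \nVdash (Q \to P) \land Q since s0 fails Q \to P.
s1: does not force it — s1 \nVdash (Q \to P) \land Q since s1 fails Q.
s2: forces it.
s3: does not force it — s3 \nVdash (Q \to P) \land Q since s3 fails Q \to P.
Worlds forcing the formula: {s2}.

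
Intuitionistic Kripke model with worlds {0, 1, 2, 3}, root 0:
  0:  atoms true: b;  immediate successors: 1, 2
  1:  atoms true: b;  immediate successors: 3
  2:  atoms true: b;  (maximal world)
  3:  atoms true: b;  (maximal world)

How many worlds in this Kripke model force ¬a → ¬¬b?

0: forces it.
1: forces it.
2: forces it.
3: forces it.
Worlds forcing the formula: {0, 1, 2, 3}.

4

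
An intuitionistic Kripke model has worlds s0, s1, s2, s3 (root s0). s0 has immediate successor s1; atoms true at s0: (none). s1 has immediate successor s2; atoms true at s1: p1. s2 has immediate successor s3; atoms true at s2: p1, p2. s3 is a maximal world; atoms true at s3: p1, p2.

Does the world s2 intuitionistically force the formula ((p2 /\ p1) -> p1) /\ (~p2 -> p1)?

s2 ||- ((p2 /\ p1) -> p1) /\ (~p2 -> p1) since s2 forces both conjuncts.

Yes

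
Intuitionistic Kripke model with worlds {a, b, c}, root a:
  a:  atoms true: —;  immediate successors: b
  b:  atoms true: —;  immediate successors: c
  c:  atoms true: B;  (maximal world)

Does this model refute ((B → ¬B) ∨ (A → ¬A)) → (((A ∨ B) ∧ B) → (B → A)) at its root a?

Yes

a ⊮ ((B → ¬B) ∨ (A → ¬A)) → (((A ∨ B) ∧ B) → (B → A)): already at a itself, a ⊩ (B → ¬B) ∨ (A → ¬A) but a ⊮ ((A ∨ B) ∧ B) → (B → A).
a ⊮ ((A ∨ B) ∧ B) → (B → A): at the accessible world c, c ⊩ (A ∨ B) ∧ B but c ⊮ B → A.
c ⊮ B → A: already at c itself, c ⊩ B but c ⊮ A.
So the root a does not force ((B → ¬B) ∨ (A → ¬A)) → (((A ∨ B) ∧ B) → (B → A)); the model is a countermodel.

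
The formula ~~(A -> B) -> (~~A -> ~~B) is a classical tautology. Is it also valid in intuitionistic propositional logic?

Yes

This is the distribution of double negation over implication, which is intuitionistically derivable.
Assume ~~(A -> B) and ~~A; suppose ~B. Then A -> B would give ~A (by contraposition), contradicting ~~A; so ~(A -> B), contradicting ~~(A -> B). Hence ~~B.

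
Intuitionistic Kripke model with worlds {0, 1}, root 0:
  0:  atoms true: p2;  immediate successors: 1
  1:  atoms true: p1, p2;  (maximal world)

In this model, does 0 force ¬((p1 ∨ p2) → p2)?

0 ⊮ ¬((p1 ∨ p2) → p2) since 0 is accessible from 0 and 0 ⊩ (p1 ∨ p2) → p2.
0 ⊩ (p1 ∨ p2) → p2: every world accessible from 0 that forces p1 ∨ p2 (namely 0, 1) also forces p2.

No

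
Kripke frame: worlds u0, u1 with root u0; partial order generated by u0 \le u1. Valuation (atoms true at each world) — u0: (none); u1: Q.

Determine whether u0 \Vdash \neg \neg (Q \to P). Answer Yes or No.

u0 \nVdash \neg \neg (Q \to P) since u0 is accessible from u0 and u0 \Vdash \neg (Q \to P).
u0 \Vdash \neg (Q \to P): no world accessible from u0 forces Q \to P.

No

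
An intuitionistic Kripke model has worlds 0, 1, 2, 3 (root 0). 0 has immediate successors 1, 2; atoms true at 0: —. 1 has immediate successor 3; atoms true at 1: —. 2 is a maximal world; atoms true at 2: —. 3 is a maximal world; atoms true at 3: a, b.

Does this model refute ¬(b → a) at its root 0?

Yes

0 ⊮ ¬(b → a) since 0 is accessible from 0 and 0 ⊩ b → a.
0 ⊩ b → a: every world accessible from 0 that forces b (namely 3) also forces a.
So the root 0 does not force ¬(b → a); the model is a countermodel.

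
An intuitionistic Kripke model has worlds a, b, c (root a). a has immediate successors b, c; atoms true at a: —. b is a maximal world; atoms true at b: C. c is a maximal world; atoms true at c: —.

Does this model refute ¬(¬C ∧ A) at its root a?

a ⊩ ¬(¬C ∧ A): no world accessible from a forces ¬C ∧ A.
So the root a forces ¬(¬C ∧ A); the model is not a countermodel.

No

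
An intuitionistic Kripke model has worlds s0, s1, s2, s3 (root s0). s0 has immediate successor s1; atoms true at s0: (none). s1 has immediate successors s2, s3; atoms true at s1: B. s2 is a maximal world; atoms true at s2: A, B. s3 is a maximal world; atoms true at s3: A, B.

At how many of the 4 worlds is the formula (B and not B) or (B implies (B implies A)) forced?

s0: does not force it — s0 does not force (B and not B) or (B implies (B implies A)): neither disjunct is forced at s0.
s1: does not force it — s1 does not force (B and not B) or (B implies (B implies A)): neither disjunct is forced at s1.
s2: forces it.
s3: forces it.
Worlds forcing the formula: {s2, s3}.

2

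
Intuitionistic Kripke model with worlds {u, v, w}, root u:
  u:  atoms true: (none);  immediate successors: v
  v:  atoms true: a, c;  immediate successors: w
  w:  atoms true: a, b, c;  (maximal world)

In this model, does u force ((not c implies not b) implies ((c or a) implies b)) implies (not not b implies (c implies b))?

Yes

u forces ((not c implies not b) implies ((c or a) implies b)) implies (not not b implies (c implies b)): every world accessible from u that forces (not c implies not b) implies ((c or a) implies b) (namely w) also forces not not b implies (c implies b).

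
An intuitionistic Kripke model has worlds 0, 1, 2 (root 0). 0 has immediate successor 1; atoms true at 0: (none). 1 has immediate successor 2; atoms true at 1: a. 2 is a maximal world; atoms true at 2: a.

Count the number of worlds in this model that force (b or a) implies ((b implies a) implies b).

0: does not force it — 0 does not force (b or a) implies ((b implies a) implies b): at the accessible world 1, 1 forces b or a but 1 does not force (b implies a) implies b.
1: does not force it.
2: does not force it.
Worlds forcing the formula: { }.

0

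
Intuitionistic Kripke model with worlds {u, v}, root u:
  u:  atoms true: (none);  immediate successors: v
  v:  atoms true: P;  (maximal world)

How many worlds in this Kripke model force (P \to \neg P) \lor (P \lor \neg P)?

1

u: does not force it — u \nVdash (P \to \neg P) \lor (P \lor \neg P): neither disjunct is forced at u.
v: forces it.
Worlds forcing the formula: {v}.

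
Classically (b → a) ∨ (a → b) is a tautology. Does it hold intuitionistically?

No

This is the Gödel–Dummett linearity axiom, which is not intuitionistically valid.
A Kripke countermodel: worlds s0, s1, s2; order generated by s0 ≤ s1, s0 ≤ s2; atoms true at each world — s0:{}; s1:{b}; s2:{a}.
s0 ⊮ (b → a) ∨ (a → b): neither disjunct is forced at s0.
s0 ⊮ b → a: at the accessible world s1, s1 ⊩ b but s1 ⊮ a.
s1 lacks atom a, so s1 ⊮ a.
So the root s0 does not force the formula.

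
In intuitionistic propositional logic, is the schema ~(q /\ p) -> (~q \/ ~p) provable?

No

This is the constructively invalid direction of De Morgan's law for conjunction, which is not intuitionistically valid.
A Kripke countermodel: worlds u, v, w; order generated by u <= v, u <= w; atoms true at each world — u:{}; v:{q}; w:{p}.
u ||-/- ~(q /\ p) -> (~q \/ ~p): already at u itself, u ||- ~(q /\ p) but u ||-/- ~q \/ ~p.
u ||-/- ~q \/ ~p: neither disjunct is forced at u.
u ||-/- ~q since v is accessible from u and v ||- q.
So the root u does not force the formula.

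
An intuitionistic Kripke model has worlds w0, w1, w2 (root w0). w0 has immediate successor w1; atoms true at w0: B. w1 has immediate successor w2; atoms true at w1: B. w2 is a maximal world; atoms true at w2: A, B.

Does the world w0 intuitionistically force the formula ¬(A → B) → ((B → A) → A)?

Yes

w0 ⊩ ¬(A → B) → ((B → A) → A) vacuously: no world accessible from w0 forces the antecedent ¬(A → B).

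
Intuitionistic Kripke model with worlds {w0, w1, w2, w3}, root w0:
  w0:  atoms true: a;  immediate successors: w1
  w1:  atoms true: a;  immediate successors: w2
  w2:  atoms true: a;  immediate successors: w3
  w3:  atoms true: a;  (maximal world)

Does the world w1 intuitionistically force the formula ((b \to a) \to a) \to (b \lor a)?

w1 \Vdash ((b \to a) \to a) \to (b \lor a): every world accessible from w1 that forces (b \to a) \to a (namely w1, w2, w3) also forces b \lor a.

Yes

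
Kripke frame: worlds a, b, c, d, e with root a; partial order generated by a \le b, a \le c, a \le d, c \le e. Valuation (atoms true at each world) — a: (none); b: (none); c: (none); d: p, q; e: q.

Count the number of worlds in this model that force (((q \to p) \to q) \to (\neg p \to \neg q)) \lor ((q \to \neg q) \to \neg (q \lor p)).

a: forces it.
b: forces it.
c: forces it.
d: forces it.
e: forces it.
Worlds forcing the formula: {a, b, c, d, e}.

5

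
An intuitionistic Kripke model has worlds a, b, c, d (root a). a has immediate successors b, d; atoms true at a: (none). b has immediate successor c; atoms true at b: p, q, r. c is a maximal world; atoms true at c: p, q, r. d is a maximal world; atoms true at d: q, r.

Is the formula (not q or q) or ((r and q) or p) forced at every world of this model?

Not every world: a does not force (not q or q) or ((r and q) or p).
a does not force (not q or q) or ((r and q) or p): neither disjunct is forced at a.
a does not force not q or q: neither disjunct is forced at a.
a does not force not q since b is accessible from a and b forces q.

No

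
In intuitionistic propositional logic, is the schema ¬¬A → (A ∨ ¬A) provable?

No

This is a variant of double-negation elimination (deriving excluded middle from double negation), which is not intuitionistically valid.
A Kripke countermodel: worlds u, v; order generated by u ≤ v; atoms true at each world — u:{}; v:{A}.
u ⊮ ¬¬A → (A ∨ ¬A): already at u itself, u ⊩ ¬¬A but u ⊮ A ∨ ¬A.
u ⊮ A ∨ ¬A: neither disjunct is forced at u.
u lacks atom A, so u ⊮ A.
So the root u does not force the formula.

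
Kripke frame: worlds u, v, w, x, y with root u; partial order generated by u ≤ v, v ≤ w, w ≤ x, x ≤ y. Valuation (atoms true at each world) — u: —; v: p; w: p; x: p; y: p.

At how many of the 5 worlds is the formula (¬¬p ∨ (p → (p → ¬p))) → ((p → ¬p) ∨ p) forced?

u: does not force it — u ⊮ (¬¬p ∨ (p → (p → ¬p))) → ((p → ¬p) ∨ p): already at u itself, u ⊩ ¬¬p ∨ (p → (p → ¬p)) but u ⊮ (p → ¬p) ∨ p.
v: forces it.
w: forces it.
x: forces it.
y: forces it.
Worlds forcing the formula: {v, w, x, y}.

4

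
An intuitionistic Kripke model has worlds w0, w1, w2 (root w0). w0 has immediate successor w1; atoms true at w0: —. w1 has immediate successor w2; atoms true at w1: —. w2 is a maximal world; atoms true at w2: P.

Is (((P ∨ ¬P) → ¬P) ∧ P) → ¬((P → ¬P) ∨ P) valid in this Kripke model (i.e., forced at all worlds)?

w0 ⊩ (((P ∨ ¬P) → ¬P) ∧ P) → ¬((P → ¬P) ∨ P) vacuously: no world accessible from w0 forces the antecedent ((P ∨ ¬P) → ¬P) ∧ P.
Since the root w0 forces (((P ∨ ¬P) → ¬P) ∧ P) → ¬((P → ¬P) ∨ P) and forcing is persistent (monotone upward), every world forces it.

Yes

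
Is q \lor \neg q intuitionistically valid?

No

This is the law of excluded middle, which is not intuitionistically valid.
A Kripke countermodel: worlds 0, 1; order generated by 0 \le 1; atoms true at each world — 0:{}; 1:{q}.
0 \nVdash q \lor \neg q: neither disjunct is forced at 0.
0 lacks atom q, so 0 \nVdash q.
So the root 0 does not force the formula.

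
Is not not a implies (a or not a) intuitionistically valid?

This is a variant of double-negation elimination (deriving excluded middle from double negation), which is not intuitionistically valid.
A Kripke countermodel: worlds w0, w1; order generated by w0 <= w1; atoms true at each world — w0:{}; w1:{a}.
w0 does not force not not a implies (a or not a): already at w0 itself, w0 forces not not a but w0 does not force a or not a.
w0 does not force a or not a: neither disjunct is forced at w0.
w0 lacks atom a, so w0 does not force a.
So the root w0 does not force the formula.

No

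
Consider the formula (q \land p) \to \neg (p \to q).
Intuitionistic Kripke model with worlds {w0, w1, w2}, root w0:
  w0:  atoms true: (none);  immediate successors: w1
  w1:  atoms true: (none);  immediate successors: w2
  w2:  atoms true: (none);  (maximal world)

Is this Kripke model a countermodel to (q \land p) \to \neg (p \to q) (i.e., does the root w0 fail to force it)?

No

w0 \Vdash (q \land p) \to \neg (p \to q) vacuously: no world accessible from w0 forces the antecedent q \land p.
So the root w0 forces (q \land p) \to \neg (p \to q); the model is not a countermodel.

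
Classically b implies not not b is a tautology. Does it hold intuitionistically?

This is double-negation introduction, which is intuitionistically derivable.
If a world forces b then every accessible world forces b (persistence), so none forces not b; hence not not b.

Yes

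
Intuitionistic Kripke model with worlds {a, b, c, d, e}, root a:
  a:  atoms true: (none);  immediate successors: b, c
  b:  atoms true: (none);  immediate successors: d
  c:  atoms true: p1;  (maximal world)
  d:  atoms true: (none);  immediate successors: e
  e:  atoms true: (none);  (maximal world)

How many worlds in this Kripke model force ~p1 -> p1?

1

a: does not force it — a ||-/- ~p1 -> p1: at the accessible world b, b ||- ~p1 but b ||-/- p1.
b: does not force it — b ||-/- ~p1 -> p1: already at b itself, b ||- ~p1 but b ||-/- p1.
c: forces it.
d: does not force it.
e: does not force it.
Worlds forcing the formula: {c}.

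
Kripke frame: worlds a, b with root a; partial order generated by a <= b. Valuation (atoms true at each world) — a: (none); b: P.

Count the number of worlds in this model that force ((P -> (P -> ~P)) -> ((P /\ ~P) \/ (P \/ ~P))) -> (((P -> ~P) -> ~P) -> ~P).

a: does not force it — a ||-/- ((P -> (P -> ~P)) -> ((P /\ ~P) \/ (P \/ ~P))) -> (((P -> ~P) -> ~P) -> ~P): already at a itself, a ||- (P -> (P -> ~P)) -> ((P /\ ~P) \/ (P \/ ~P)) but a ||-/- ((P -> ~P) -> ~P) -> ~P.
b: does not force it — b ||-/- ((P -> (P -> ~P)) -> ((P /\ ~P) \/ (P \/ ~P))) -> (((P -> ~P) -> ~P) -> ~P): already at b itself, b ||- (P -> (P -> ~P)) -> ((P /\ ~P) \/ (P \/ ~P)) but b ||-/- ((P -> ~P) -> ~P) -> ~P.
Worlds forcing the formula: { }.

0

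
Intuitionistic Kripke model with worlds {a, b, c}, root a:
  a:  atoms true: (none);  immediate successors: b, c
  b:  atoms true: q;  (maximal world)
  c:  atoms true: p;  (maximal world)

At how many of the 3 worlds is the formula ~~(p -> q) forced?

a: does not force it — a ||-/- ~~(p -> q) since c is accessible from a and c ||- ~(p -> q).
b: forces it.
c: does not force it.
Worlds forcing the formula: {b}.

1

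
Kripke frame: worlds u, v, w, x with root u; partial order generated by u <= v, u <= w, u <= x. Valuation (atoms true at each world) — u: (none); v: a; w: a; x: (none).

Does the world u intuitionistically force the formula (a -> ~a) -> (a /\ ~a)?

u ||-/- (a -> ~a) -> (a /\ ~a): at the accessible world x, x ||- a -> ~a but x ||-/- a /\ ~a.
x ||-/- a /\ ~a since x fails a.

No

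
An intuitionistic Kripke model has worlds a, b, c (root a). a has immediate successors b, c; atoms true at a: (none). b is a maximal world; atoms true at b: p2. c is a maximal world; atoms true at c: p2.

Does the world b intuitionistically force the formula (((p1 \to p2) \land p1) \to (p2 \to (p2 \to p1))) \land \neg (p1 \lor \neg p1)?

No

b \nVdash (((p1 \to p2) \land p1) \to (p2 \to (p2 \to p1))) \land \neg (p1 \lor \neg p1) since b fails \neg (p1 \lor \neg p1).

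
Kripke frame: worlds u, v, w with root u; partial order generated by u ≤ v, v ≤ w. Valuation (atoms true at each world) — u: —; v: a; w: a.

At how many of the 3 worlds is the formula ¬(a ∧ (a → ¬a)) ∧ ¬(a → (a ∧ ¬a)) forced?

u: forces it.
v: forces it.
w: forces it.
Worlds forcing the formula: {u, v, w}.

3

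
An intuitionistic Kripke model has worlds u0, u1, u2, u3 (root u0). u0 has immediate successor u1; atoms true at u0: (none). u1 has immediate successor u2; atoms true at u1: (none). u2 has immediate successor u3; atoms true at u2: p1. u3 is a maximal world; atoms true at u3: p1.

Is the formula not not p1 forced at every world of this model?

Yes

u0 forces not not p1: no world accessible from u0 forces not p1.
Since the root u0 forces not not p1 and forcing is persistent (monotone upward), every world forces it.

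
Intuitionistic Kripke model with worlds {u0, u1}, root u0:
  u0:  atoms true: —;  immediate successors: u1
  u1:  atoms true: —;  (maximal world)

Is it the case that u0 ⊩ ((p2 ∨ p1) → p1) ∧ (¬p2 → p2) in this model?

No

u0 ⊮ ((p2 ∨ p1) → p1) ∧ (¬p2 → p2) since u0 fails ¬p2 → p2.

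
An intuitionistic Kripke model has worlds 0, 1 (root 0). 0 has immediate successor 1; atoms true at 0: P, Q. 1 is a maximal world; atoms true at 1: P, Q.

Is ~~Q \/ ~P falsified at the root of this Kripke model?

No

0 ||- ~~Q \/ ~P via the disjunct ~~Q.
So the root 0 forces ~~Q \/ ~P; the model is not a countermodel.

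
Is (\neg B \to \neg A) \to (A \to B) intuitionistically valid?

No

This is the converse of contraposition, which is not intuitionistically valid.
A Kripke countermodel: worlds a, b; order generated by a \le b; atoms true at each world — a:{A}; b:{A,B}.
a \nVdash (\neg B \to \neg A) \to (A \to B): already at a itself, a \Vdash \neg B \to \neg A but a \nVdash A \to B.
a \nVdash A \to B: already at a itself, a \Vdash A but a \nVdash B.
a lacks atom B, so a \nVdash B.
So the root a does not force the formula.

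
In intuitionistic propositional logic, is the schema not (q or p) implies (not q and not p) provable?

Yes

This is a constructively valid De Morgan direction (negated disjunction to conjunction of negations), which is intuitionistically derivable.
From not (q or p): if q held then q or p would, contradiction — so not q; similarly not p.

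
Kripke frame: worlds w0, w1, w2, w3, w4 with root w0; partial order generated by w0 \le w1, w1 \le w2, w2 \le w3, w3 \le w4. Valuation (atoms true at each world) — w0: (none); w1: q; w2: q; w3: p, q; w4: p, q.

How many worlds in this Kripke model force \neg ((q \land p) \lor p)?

0

w0: does not force it — w0 \nVdash \neg ((q \land p) \lor p) since w3 is accessible from w0 and w3 \Vdash (q \land p) \lor p.
w1: does not force it — w1 \nVdash \neg ((q \land p) \lor p) since w3 is accessible from w1 and w3 \Vdash (q \land p) \lor p.
w2: does not force it — w2 \nVdash \neg ((q \land p) \lor p) since w3 is accessible from w2 and w3 \Vdash (q \land p) \lor p.
w3: does not force it.
w4: does not force it.
Worlds forcing the formula: { }.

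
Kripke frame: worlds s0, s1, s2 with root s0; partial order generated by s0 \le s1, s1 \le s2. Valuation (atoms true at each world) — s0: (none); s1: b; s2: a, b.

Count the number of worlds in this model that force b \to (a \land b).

s0: does not force it — s0 \nVdash b \to (a \land b): at the accessible world s1, s1 \Vdash b but s1 \nVdash a \land b.
s1: does not force it — s1 \nVdash b \to (a \land b): already at s1 itself, s1 \Vdash b but s1 \nVdash a \land b.
s2: forces it.
Worlds forcing the formula: {s2}.

1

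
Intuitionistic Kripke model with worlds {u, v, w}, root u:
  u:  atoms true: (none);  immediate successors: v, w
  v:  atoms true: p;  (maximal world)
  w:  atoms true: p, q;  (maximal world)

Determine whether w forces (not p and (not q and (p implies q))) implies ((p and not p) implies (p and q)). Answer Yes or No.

Yes

w forces (not p and (not q and (p implies q))) implies ((p and not p) implies (p and q)) vacuously: no world accessible from w forces the antecedent not p and (not q and (p implies q)).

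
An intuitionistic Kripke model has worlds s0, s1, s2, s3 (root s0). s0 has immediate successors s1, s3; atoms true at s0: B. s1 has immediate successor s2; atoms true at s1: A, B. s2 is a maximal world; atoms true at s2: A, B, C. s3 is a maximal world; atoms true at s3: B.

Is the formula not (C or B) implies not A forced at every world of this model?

Yes

s0 forces not (C or B) implies not A vacuously: no world accessible from s0 forces the antecedent not (C or B).
Since the root s0 forces not (C or B) implies not A and forcing is persistent (monotone upward), every world forces it.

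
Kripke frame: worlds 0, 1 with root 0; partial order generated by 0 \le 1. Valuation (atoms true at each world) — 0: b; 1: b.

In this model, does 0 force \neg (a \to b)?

No

0 \nVdash \neg (a \to b) since 0 is accessible from 0 and 0 \Vdash a \to b.
0 \Vdash a \to b vacuously: no world accessible from 0 forces the antecedent a.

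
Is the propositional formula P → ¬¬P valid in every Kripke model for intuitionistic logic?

Yes

This is double-negation introduction, which is intuitionistically derivable.
If a world forces P then every accessible world forces P (persistence), so none forces ¬P; hence ¬¬P.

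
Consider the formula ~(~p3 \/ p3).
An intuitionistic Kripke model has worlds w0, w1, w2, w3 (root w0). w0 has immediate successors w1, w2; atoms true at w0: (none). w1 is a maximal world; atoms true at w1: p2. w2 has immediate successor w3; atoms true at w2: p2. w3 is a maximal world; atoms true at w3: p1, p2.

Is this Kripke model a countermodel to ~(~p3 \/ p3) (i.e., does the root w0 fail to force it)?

Yes

w0 ||-/- ~(~p3 \/ p3) since w0 is accessible from w0 and w0 ||- ~p3 \/ p3.
w0 ||- ~p3 \/ p3 via the disjunct ~p3.
So the root w0 does not force ~(~p3 \/ p3); the model is a countermodel.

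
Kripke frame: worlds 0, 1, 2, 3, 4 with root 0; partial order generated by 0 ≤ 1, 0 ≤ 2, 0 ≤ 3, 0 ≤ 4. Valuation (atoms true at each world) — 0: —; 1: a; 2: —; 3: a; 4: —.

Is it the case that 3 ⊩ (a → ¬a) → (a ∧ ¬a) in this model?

3 ⊩ (a → ¬a) → (a ∧ ¬a) vacuously: no world accessible from 3 forces the antecedent a → ¬a.

Yes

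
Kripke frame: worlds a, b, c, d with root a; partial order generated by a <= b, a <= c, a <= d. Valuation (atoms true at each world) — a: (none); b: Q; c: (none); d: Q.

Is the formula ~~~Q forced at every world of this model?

Not every world: a ||-/- ~~~Q.
a ||-/- ~~~Q since b is accessible from a and b ||- ~~Q.
b ||- ~~Q: no world accessible from b forces ~Q.

No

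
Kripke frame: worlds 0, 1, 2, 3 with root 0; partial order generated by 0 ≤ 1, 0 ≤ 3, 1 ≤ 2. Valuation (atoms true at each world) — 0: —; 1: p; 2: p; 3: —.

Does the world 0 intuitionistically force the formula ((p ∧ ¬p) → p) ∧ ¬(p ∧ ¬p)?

Yes

0 ⊩ ((p ∧ ¬p) → p) ∧ ¬(p ∧ ¬p) since 0 forces both conjuncts.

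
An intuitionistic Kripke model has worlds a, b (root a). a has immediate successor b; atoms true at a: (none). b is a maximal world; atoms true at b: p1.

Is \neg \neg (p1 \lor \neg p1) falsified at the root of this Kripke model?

No

a \Vdash \neg \neg (p1 \lor \neg p1): no world accessible from a forces \neg (p1 \lor \neg p1).
So the root a forces \neg \neg (p1 \lor \neg p1); the model is not a countermodel.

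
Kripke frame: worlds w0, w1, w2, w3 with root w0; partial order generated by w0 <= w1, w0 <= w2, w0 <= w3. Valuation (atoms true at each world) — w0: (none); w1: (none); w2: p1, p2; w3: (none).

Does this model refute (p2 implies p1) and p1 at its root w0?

w0 does not force (p2 implies p1) and p1 since w0 fails p1.
So the root w0 does not force (p2 implies p1) and p1; the model is a countermodel.

Yes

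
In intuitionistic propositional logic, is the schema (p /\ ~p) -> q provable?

This is an instance of ex falso quodlibet, which is intuitionistically derivable.
No world can force both p and ~p, so the antecedent p /\ ~p is never forced and the implication holds vacuously at every world.

Yes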